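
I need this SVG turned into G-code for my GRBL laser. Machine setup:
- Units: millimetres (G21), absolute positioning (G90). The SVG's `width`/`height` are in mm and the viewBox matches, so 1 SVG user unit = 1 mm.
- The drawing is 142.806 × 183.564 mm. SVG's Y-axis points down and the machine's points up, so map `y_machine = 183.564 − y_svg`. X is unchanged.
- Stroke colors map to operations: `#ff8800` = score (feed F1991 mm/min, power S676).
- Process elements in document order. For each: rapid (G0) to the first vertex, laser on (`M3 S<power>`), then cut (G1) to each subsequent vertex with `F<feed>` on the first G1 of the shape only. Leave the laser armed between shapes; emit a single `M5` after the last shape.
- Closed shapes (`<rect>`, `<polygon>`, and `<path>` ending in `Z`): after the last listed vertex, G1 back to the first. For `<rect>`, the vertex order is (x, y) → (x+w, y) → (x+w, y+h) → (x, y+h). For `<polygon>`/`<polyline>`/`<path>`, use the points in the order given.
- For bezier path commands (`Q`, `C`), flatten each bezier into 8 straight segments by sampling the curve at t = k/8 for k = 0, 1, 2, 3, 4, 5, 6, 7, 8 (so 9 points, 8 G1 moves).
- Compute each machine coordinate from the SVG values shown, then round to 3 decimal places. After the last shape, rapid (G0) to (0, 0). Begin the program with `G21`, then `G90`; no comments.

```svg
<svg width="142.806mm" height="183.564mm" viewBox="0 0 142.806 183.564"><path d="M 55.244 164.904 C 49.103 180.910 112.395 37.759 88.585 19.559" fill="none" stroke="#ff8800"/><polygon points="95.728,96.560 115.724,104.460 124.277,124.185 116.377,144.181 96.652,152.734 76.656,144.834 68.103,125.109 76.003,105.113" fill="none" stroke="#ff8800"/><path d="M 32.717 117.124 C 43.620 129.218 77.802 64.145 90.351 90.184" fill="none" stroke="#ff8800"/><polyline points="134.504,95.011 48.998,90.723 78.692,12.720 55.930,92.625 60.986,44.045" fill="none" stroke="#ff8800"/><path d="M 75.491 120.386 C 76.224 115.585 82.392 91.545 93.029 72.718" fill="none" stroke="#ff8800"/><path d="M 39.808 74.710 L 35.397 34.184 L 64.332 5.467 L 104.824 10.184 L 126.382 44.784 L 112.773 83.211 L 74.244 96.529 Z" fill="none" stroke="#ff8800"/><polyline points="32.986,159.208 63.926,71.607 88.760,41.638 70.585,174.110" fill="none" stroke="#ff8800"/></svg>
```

Since the viewBox matches the mm dimensions, user units are millimetres directly. The only transform is the Y-flip y_m = 183.564 − y_svg.

Shape 1 is a cubic bezier drawn with `<path>`. Its stroke #ff8800 means score at S676, F1991. After flipping Y the toolpath is (55.244,18.660) → (55.890,19.563) → (61.211,32.058) → (69.373,52.815) → (78.540,78.505) → (86.880,105.799) → (92.557,131.366) → (93.737,151.878) → (88.585,164.005).

Shape 2 is a regular polygon drawn with `<polygon>`. Its stroke #ff8800 means score at S676, F1991. After flipping Y the toolpath is (95.728,87.004) → (115.724,79.104) → (124.277,59.379) → (116.377,39.383) → (96.652,30.830) → (76.656,38.730) → (68.103,58.455) → (76.003,78.451) → (95.728,87.004), returning to the start.

Shape 3 is a cubic bezier drawn with `<path>`. Its stroke #ff8800 means score at S676, F1991. After flipping Y the toolpath is (32.717,66.440) → (37.809,65.193) → (44.557,69.209) → (52.435,76.515) → (60.917,85.139) → (69.475,93.110) → (77.585,98.455) → (84.719,99.202) → (90.351,93.380).

Shape 4 is a open polyline drawn with `<polyline>`. Its stroke #ff8800 means score at S676, F1991. After flipping Y the toolpath is (134.504,88.553) → (48.998,92.841) → (78.692,170.844) → (55.930,90.939) → (60.986,139.519).

Shape 5 is a cubic bezier drawn with `<path>`. Its stroke #ff8800 means score at S676, F1991. After flipping Y the toolpath is (75.491,63.178) → (76.019,65.832) → (77.045,70.004) → (78.558,75.406) → (80.546,81.752) → (82.999,88.756) → (85.904,96.130) → (89.251,103.589) → (93.029,110.846).

Shape 6 is a regular polygon drawn with `<path>`. Its stroke #ff8800 means score at S676, F1991. After flipping Y the toolpath is (39.808,108.854) → (35.397,149.380) → (64.332,178.097) → (104.824,173.380) → (126.382,138.780) → (112.773,100.353) → (74.244,87.035) → (39.808,108.854), returning to the start.

Shape 7 is a open polyline drawn with `<polyline>`. Its stroke #ff8800 means score at S676, F1991. After flipping Y the toolpath is (32.986,24.356) → (63.926,111.957) → (88.760,141.926) → (70.585,9.454).

G21
G90
G0 X55.244 Y18.660
M3 S676
G1 X55.890 Y19.563 F1991
G1 X61.211 Y32.058
G1 X69.373 Y52.815
G1 X78.540 Y78.505
G1 X86.880 Y105.799
G1 X92.557 Y131.366
G1 X93.737 Y151.878
G1 X88.585 Y164.005
G0 X95.728 Y87.004
M3 S676
G1 X115.724 Y79.104 F1991
G1 X124.277 Y59.379
G1 X116.377 Y39.383
G1 X96.652 Y30.830
G1 X76.656 Y38.730
G1 X68.103 Y58.455
G1 X76.003 Y78.451
G1 X95.728 Y87.004
G0 X32.717 Y66.440
M3 S676
G1 X37.809 Y65.193 F1991
G1 X44.557 Y69.209
G1 X52.435 Y76.515
G1 X60.917 Y85.139
G1 X69.475 Y93.110
G1 X77.585 Y98.455
G1 X84.719 Y99.202
G1 X90.351 Y93.380
G0 X134.504 Y88.553
M3 S676
G1 X48.998 Y92.841 F1991
G1 X78.692 Y170.844
G1 X55.930 Y90.939
G1 X60.986 Y139.519
G0 X75.491 Y63.178
M3 S676
G1 X76.019 Y65.832 F1991
G1 X77.045 Y70.004
G1 X78.558 Y75.406
G1 X80.546 Y81.752
G1 X82.999 Y88.756
G1 X85.904 Y96.130
G1 X89.251 Y103.589
G1 X93.029 Y110.846
G0 X39.808 Y108.854
M3 S676
G1 X35.397 Y149.380 F1991
G1 X64.332 Y178.097
G1 X104.824 Y173.380
G1 X126.382 Y138.780
G1 X112.773 Y100.353
G1 X74.244 Y87.035
G1 X39.808 Y108.854
G0 X32.986 Y24.356
M3 S676
G1 X63.926 Y111.957 F1991
G1 X88.760 Y141.926
G1 X70.585 Y9.454
M5
G0 X0.000 Y0.000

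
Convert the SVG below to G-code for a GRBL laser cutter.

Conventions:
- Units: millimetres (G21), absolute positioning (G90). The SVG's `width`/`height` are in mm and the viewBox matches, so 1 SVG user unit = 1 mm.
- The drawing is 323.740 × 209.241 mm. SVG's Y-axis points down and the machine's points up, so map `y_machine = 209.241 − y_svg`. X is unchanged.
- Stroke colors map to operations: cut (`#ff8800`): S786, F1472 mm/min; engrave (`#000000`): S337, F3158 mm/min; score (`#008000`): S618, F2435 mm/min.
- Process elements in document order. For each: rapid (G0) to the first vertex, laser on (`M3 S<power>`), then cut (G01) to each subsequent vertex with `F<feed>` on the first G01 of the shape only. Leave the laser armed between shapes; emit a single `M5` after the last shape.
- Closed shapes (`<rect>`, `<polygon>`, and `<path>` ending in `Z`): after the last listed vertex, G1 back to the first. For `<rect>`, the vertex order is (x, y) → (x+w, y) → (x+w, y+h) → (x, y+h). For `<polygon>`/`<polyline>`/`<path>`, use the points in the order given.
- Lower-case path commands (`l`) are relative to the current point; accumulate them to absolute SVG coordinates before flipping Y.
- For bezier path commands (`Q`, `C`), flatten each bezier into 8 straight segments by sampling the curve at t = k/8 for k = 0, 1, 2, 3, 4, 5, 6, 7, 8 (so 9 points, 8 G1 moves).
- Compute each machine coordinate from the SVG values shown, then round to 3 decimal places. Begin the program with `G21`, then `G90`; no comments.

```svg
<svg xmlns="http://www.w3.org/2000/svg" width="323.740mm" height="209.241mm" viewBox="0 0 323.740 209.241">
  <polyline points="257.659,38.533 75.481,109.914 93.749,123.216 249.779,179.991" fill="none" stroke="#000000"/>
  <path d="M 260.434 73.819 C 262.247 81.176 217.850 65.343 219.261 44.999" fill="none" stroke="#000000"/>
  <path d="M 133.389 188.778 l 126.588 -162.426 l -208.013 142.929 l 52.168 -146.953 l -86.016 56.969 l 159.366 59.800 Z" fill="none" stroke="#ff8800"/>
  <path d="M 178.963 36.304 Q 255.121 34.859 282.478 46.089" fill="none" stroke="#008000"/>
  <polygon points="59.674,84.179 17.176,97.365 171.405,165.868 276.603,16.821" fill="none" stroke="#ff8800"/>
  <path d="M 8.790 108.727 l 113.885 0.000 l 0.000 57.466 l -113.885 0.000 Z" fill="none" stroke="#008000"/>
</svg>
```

G21
G90
G0 X257.659 Y170.708
M3 S337
G01 X75.481 Y99.327 F3158
G01 X93.749 Y86.025
G01 X249.779 Y29.250
G0 X260.434 Y135.422
M3 S337
G01 X259.128 Y133.714 F3158
G01 X254.567 Y133.961
G01 X247.831 Y135.944
G01 X239.998 Y139.444
G01 X232.146 Y144.243
G01 X225.354 Y150.122
G01 X220.699 Y156.861
G01 X219.261 Y164.242
G0 X133.389 Y20.463
M3 S786
G01 X259.977 Y182.889 F1472
G01 X51.964 Y39.960
G01 X104.132 Y186.913
G01 X18.116 Y129.944
G01 X177.482 Y70.144
G01 X133.389 Y20.463
G0 X178.963 Y172.937
M3 S618
G01 X197.240 Y173.100 F2435
G01 X213.992 Y172.867
G01 X229.219 Y172.238
G01 X242.921 Y171.213
G01 X255.098 Y169.792
G01 X265.749 Y167.975
G01 X274.876 Y165.761
G01 X282.478 Y163.152
G0 X59.674 Y125.062
M3 S786
G01 X17.176 Y111.876 F1472
G01 X171.405 Y43.373
G01 X276.603 Y192.420
G01 X59.674 Y125.062
G0 X8.790 Y100.514
M3 S618
G01 X122.675 Y100.514 F2435
G01 X122.675 Y43.048
G01 X8.790 Y43.048
G01 X8.790 Y100.514
M5

Since the viewBox matches the mm dimensions, user units are millimetres directly. The only transform is the Y-flip y_m = 209.241 − y_svg.

Shape 1 is a open polyline drawn with `<polyline>`. Its stroke #000000 means engrave at S337, F3158. After flipping Y the toolpath is (257.659,170.708) → (75.481,99.327) → (93.749,86.025) → (249.779,29.250).

Shape 2 is a cubic bezier drawn with `<path>`. Its stroke #000000 means engrave at S337, F3158. After flipping Y the toolpath is (260.434,135.422) → (259.128,133.714) → (254.567,133.961) → (247.831,135.944) → (239.998,139.444) → (232.146,144.243) → (225.354,150.122) → (220.699,156.861) → (219.261,164.242).

Shape 3 is a closed polygon drawn with `<path>`. Its stroke #ff8800 means cut at S786, F1472. After flipping Y the toolpath is (133.389,20.463) → (259.977,182.889) → (51.964,39.960) → (104.132,186.913) → (18.116,129.944) → (177.482,70.144) → (133.389,20.463), returning to the start.

Shape 4 is a quadratic bezier drawn with `<path>`. Its stroke #008000 means score at S618, F2435. After flipping Y the toolpath is (178.963,172.937) → (197.240,173.100) → (213.992,172.867) → (229.219,172.238) → (242.921,171.213) → (255.098,169.792) → (265.749,167.975) → (274.876,165.761) → (282.478,163.152).

Shape 5 is a closed polygon drawn with `<polygon>`. Its stroke #ff8800 means cut at S786, F1472. After flipping Y the toolpath is (59.674,125.062) → (17.176,111.876) → (171.405,43.373) → (276.603,192.420) → (59.674,125.062), returning to the start.

Shape 6 is a rectangle drawn with `<path>`. Its stroke #008000 means score at S618, F2435. After flipping Y the toolpath is (8.790,100.514) → (122.675,100.514) → (122.675,43.048) → (8.790,43.048) → (8.790,100.514), returning to the start.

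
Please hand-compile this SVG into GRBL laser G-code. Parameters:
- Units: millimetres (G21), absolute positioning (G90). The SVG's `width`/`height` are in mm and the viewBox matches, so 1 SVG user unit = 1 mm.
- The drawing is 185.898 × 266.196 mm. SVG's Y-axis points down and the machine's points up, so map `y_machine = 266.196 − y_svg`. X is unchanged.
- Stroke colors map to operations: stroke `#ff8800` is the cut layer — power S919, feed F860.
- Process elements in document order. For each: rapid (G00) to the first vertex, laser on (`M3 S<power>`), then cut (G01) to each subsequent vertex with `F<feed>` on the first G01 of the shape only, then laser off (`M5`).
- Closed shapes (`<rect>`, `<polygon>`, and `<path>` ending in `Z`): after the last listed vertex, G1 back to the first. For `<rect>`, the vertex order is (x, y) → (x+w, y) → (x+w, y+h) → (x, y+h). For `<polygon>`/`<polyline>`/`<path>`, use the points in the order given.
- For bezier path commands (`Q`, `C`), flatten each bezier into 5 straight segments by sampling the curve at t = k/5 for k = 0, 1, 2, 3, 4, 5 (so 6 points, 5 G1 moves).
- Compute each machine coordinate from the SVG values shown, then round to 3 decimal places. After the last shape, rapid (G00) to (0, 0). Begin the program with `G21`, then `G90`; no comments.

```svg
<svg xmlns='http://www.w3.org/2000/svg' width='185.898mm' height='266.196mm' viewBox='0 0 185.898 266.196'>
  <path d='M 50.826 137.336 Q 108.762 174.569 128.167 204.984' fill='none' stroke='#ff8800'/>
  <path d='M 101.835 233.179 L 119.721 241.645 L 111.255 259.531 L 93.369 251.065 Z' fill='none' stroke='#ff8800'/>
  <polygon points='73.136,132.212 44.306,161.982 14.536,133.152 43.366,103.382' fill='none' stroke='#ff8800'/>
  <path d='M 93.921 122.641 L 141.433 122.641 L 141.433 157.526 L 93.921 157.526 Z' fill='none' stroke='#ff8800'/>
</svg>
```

G21
G90
G00 X50.826 Y128.860
M3 S919
G01 X72.459 Y114.240 F860
G01 X91.010 Y100.164
G01 X106.478 Y86.635
G01 X118.864 Y73.651
G01 X128.167 Y61.212
M5
G00 X101.835 Y33.017
M3 S919
G01 X119.721 Y24.551 F860
G01 X111.255 Y6.665
G01 X93.369 Y15.131
G01 X101.835 Y33.017
M5
G00 X73.136 Y133.984
M3 S919
G01 X44.306 Y104.214 F860
G01 X14.536 Y133.044
G01 X43.366 Y162.814
G01 X73.136 Y133.984
M5
G00 X93.921 Y143.555
M3 S919
G01 X141.433 Y143.555 F860
G01 X141.433 Y108.670
G01 X93.921 Y108.670
G01 X93.921 Y143.555
M5
G00 X0.000 Y0.000

viewBox `0 0 185.898 266.196` with mm width/height → 1 unit = 1 mm. Flip: y_m = 266.196 − y_svg.

**Shape 1** — `<path>` quadratic bezier, stroke `#ff8800` → cut (S919, F860). Control points (SVG): P0=(50.826,137.336), P1=(108.762,174.569), P2=(128.167,204.984); sampled at t=k/5. Machine vertices: (50.826,128.860) → (72.459,114.240) → (91.010,100.164) → (106.478,86.635) → (118.864,73.651) → (128.167,61.212). Open path.

**Shape 2** — `<path>` regular polygon, stroke `#ff8800` → cut (S919, F860). Machine vertices: (101.835,33.017) → (119.721,24.551) → (111.255,6.665) → (93.369,15.131) → (101.835,33.017). Closed: final G1 returns to the first vertex.

**Shape 3** — `<polygon>` regular polygon, stroke `#ff8800` → cut (S919, F860). Machine vertices: (73.136,133.984) → (44.306,104.214) → (14.536,133.044) → (43.366,162.814) → (73.136,133.984). Closed: final G1 returns to the first vertex.

**Shape 4** — `<path>` rectangle, stroke `#ff8800` → cut (S919, F860). Machine vertices: (93.921,143.555) → (141.433,143.555) → (141.433,108.670) → (93.921,108.670) → (93.921,143.555). Closed: final G1 returns to the first vertex.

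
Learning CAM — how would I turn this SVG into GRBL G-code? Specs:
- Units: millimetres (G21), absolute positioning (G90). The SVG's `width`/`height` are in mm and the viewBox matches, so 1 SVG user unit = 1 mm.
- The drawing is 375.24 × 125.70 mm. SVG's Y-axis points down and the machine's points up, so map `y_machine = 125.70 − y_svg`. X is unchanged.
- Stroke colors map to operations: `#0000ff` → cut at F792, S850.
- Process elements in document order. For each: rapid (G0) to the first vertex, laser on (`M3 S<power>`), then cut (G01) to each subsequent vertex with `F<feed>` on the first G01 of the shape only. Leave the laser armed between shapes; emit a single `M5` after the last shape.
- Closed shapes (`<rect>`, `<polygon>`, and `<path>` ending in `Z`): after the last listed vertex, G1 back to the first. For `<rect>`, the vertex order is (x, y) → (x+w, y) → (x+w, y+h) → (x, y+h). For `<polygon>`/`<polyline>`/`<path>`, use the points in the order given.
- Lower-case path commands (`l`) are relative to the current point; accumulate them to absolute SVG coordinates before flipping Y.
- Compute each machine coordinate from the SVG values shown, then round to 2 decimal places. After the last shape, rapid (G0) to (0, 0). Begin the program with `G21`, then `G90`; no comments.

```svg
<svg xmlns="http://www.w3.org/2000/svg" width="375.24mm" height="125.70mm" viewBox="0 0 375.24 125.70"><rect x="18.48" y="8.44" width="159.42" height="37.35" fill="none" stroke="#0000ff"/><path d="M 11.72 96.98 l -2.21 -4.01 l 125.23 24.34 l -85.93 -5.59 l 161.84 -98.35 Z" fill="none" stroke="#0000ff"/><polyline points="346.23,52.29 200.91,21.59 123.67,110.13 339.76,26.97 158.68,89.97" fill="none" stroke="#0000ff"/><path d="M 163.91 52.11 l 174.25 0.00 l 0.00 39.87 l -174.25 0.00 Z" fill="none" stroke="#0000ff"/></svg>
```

viewBox `0 0 375.24 125.70` with mm width/height → 1 unit = 1 mm. Flip: y_m = 125.70 − y_svg.

**Shape 1** — `<rect>` rectangle, stroke `#0000ff` → cut (S850, F792). Machine vertices: (18.48,117.26) → (177.90,117.26) → (177.90,79.91) → (18.48,79.91) → (18.48,117.26). Closed: final G1 returns to the first vertex.

**Shape 2** — `<path>` closed polygon, stroke `#0000ff` → cut (S850, F792). Machine vertices: (11.72,28.72) → (9.51,32.73) → (134.74,8.39) → (48.81,13.98) → (210.65,112.33) → (11.72,28.72). Closed: final G1 returns to the first vertex.

**Shape 3** — `<polyline>` open polyline, stroke `#0000ff` → cut (S850, F792). Machine vertices: (346.23,73.41) → (200.91,104.11) → (123.67,15.57) → (339.76,98.73) → (158.68,35.73). Open path.

**Shape 4** — `<path>` rectangle, stroke `#0000ff` → cut (S850, F792). Machine vertices: (163.91,73.59) → (338.16,73.59) → (338.16,33.72) → (163.91,33.72) → (163.91,73.59). Closed: final G1 returns to the first vertex.

G21
G90
G0 X18.48 Y117.26
M3 S850
G01 X177.90 Y117.26 F792
G01 X177.90 Y79.91
G01 X18.48 Y79.91
G01 X18.48 Y117.26
G0 X11.72 Y28.72
M3 S850
G01 X9.51 Y32.73 F792
G01 X134.74 Y8.39
G01 X48.81 Y13.98
G01 X210.65 Y112.33
G01 X11.72 Y28.72
G0 X346.23 Y73.41
M3 S850
G01 X200.91 Y104.11 F792
G01 X123.67 Y15.57
G01 X339.76 Y98.73
G01 X158.68 Y35.73
G0 X163.91 Y73.59
M3 S850
G01 X338.16 Y73.59 F792
G01 X338.16 Y33.72
G01 X163.91 Y33.72
G01 X163.91 Y73.59
M5
G0 X0.00 Y0.00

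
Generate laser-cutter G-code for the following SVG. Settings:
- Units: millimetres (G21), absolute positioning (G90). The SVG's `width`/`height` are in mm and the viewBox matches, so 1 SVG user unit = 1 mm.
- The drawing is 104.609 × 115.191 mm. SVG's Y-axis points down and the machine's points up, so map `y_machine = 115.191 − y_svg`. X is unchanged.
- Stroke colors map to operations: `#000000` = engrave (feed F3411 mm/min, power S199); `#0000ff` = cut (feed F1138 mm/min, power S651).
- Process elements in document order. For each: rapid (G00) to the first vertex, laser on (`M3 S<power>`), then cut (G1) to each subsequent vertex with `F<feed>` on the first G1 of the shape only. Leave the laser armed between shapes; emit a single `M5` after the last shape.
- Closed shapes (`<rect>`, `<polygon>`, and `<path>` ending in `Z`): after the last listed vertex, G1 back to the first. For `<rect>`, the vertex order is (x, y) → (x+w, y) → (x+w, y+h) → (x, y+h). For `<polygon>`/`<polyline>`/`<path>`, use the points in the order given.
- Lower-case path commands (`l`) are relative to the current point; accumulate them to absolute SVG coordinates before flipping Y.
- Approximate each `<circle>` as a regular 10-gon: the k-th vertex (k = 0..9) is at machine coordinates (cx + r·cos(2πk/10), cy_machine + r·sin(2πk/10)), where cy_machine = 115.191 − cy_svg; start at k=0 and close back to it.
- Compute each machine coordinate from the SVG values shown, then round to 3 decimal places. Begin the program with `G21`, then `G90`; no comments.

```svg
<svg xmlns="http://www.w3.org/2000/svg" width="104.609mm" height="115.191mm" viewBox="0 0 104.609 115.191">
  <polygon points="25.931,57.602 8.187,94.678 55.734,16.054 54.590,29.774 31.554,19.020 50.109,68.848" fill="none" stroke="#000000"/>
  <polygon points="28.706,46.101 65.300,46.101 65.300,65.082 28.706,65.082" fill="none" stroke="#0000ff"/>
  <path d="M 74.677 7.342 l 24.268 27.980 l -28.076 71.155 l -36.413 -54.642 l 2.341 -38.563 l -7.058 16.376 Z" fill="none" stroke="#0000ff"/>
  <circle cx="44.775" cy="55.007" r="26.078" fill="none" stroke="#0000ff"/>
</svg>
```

G21
G90
G00 X25.931 Y57.589
M3 S199
G1 X8.187 Y20.513 F3411
G1 X55.734 Y99.137
G1 X54.590 Y85.417
G1 X31.554 Y96.171
G1 X50.109 Y46.343
G1 X25.931 Y57.589
G00 X28.706 Y69.090
M3 S651
G1 X65.300 Y69.090 F1138
G1 X65.300 Y50.109
G1 X28.706 Y50.109
G1 X28.706 Y69.090
G00 X74.677 Y107.849
M3 S651
G1 X98.945 Y79.869 F1138
G1 X70.869 Y8.714
G1 X34.456 Y63.356
G1 X36.797 Y101.919
G1 X29.739 Y85.543
G1 X74.677 Y107.849
G00 X70.853 Y60.184
M3 S651
G1 X65.873 Y75.512 F1138
G1 X52.834 Y84.986
G1 X36.716 Y84.986
G1 X23.677 Y75.512
G1 X18.697 Y60.184
G1 X23.677 Y44.856
G1 X36.716 Y35.382
G1 X52.834 Y35.382
G1 X65.873 Y44.856
G1 X70.853 Y60.184
M5

Since the viewBox matches the mm dimensions, user units are millimetres directly. The only transform is the Y-flip y_m = 115.191 − y_svg.

Shape 1 is a closed polygon drawn with `<polygon>`. Its stroke #000000 means engrave at S199, F3411. After flipping Y the toolpath is (25.931,57.589) → (8.187,20.513) → (55.734,99.137) → (54.590,85.417) → (31.554,96.171) → (50.109,46.343) → (25.931,57.589), returning to the start.

Shape 2 is a rectangle drawn with `<polygon>`. Its stroke #0000ff means cut at S651, F1138. After flipping Y the toolpath is (28.706,69.090) → (65.300,69.090) → (65.300,50.109) → (28.706,50.109) → (28.706,69.090), returning to the start.

Shape 3 is a closed polygon drawn with `<path>`. Its stroke #0000ff means cut at S651, F1138. After flipping Y the toolpath is (74.677,107.849) → (98.945,79.869) → (70.869,8.714) → (34.456,63.356) → (36.797,101.919) → (29.739,85.543) → (74.677,107.849), returning to the start.

Shape 4 is a circle drawn with `<circle>`. Its stroke #0000ff means cut at S651, F1138. After flipping Y the toolpath is (70.853,60.184) → (65.873,75.512) → (52.834,84.986) → (36.716,84.986) → (23.677,75.512) → (18.697,60.184) → (23.677,44.856) → (36.716,35.382) → (52.834,35.382) → (65.873,44.856) → (70.853,60.184), returning to the start.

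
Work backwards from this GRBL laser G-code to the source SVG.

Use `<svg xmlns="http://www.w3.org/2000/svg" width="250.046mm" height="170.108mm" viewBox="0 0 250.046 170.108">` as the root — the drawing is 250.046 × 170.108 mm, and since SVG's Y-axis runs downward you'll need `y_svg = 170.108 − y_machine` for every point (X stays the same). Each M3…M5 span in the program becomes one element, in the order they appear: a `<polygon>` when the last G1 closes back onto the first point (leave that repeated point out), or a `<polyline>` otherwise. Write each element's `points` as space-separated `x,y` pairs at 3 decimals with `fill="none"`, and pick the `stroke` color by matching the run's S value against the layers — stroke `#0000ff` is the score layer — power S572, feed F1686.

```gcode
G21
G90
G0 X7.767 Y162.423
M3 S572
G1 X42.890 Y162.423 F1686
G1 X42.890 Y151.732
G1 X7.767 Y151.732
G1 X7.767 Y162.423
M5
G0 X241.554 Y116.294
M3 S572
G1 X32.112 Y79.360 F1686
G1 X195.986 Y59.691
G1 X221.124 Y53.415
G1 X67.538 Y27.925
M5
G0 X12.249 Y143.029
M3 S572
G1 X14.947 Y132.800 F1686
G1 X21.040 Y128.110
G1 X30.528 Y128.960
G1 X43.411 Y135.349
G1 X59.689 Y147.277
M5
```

<svg xmlns="http://www.w3.org/2000/svg" width="250.046mm" height="170.108mm" viewBox="0 0 250.046 170.108">
  <polygon points="7.767,7.685 42.890,7.685 42.890,18.376 7.767,18.376" fill="none" stroke="#0000ff"/>
  <polyline points="241.554,53.814 32.112,90.748 195.986,110.417 221.124,116.693 67.538,142.183" fill="none" stroke="#0000ff"/>
  <polyline points="12.249,27.079 14.947,37.308 21.040,41.998 30.528,41.148 43.411,34.759 59.689,22.831" fill="none" stroke="#0000ff"/>
</svg>

Each laser-on run becomes one SVG element. Flip Y back into SVG space with y_svg = 170.108 − y_machine. Every run uses S572, so all elements get stroke `#0000ff` (score).

Run 1: The run returns to its start, so emit a `<polygon>` with points (Y-flipped): 7.767,7.685 42.890,7.685 42.890,18.376 7.767,18.376.

Run 2: The run is open, so emit a `<polyline>` with points (Y-flipped): 241.554,53.814 32.112,90.748 195.986,110.417 221.124,116.693 67.538,142.183.

Run 3: The run is open, so emit a `<polyline>` with points (Y-flipped): 12.249,27.079 14.947,37.308 21.040,41.998 30.528,41.148 43.411,34.759 59.689,22.831.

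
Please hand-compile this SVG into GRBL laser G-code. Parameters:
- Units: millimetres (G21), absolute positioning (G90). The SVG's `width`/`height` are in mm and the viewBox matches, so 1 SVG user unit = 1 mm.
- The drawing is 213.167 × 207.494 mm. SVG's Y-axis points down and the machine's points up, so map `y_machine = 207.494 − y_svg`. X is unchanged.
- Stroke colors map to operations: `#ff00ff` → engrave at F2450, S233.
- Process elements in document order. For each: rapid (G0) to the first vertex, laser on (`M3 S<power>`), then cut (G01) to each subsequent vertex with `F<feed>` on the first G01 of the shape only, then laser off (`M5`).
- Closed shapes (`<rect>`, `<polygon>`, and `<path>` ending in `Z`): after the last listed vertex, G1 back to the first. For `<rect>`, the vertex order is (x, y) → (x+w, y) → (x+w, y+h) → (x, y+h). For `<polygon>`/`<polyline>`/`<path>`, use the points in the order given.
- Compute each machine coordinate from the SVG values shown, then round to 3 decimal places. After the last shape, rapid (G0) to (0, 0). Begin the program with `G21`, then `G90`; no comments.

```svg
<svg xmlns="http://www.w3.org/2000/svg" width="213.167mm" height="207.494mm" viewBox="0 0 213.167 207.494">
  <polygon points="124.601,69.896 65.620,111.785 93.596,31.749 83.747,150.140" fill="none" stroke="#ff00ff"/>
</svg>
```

G21
G90
G0 X124.601 Y137.598
M3 S233
G01 X65.620 Y95.709 F2450
G01 X93.596 Y175.745
G01 X83.747 Y57.354
G01 X124.601 Y137.598
M5
G0 X0.000 Y0.000

1 u = 1 mm; y_m = 207.494 − y.

[1] `<polygon>` closed polygon, #ff00ff→engrave S233 F2450: (124.601,137.598) → (65.620,95.709) → (93.596,175.745) → (83.747,57.354) → (124.601,137.598) (closed)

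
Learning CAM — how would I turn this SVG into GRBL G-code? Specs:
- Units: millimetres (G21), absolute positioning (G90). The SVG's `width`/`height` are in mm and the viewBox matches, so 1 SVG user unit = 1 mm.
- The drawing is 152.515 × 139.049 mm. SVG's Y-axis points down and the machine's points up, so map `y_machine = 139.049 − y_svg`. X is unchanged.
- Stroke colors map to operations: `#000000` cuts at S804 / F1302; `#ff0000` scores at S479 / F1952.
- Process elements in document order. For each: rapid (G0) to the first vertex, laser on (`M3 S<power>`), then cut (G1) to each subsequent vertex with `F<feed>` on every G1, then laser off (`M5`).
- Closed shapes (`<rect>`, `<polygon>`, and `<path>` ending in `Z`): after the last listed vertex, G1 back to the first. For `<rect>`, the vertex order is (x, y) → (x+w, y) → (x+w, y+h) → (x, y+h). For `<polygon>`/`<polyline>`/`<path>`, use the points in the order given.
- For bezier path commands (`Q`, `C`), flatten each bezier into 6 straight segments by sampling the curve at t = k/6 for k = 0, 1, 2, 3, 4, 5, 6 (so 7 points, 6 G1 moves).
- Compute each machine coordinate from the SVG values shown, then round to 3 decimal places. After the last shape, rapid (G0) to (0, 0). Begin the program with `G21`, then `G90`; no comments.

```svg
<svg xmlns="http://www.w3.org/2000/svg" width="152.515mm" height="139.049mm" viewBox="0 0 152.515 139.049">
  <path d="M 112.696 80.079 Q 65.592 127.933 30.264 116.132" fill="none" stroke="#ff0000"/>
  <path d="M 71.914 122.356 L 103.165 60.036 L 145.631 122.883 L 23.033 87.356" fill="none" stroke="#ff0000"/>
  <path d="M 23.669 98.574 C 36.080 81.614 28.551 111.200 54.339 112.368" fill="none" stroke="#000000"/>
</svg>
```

G21
G90
G0 X112.696 Y58.970
M3 S479
G1 X97.322 Y44.676 F1952
G1 X82.602 Y33.696 F1952
G1 X68.536 Y26.030 F1952
G1 X55.124 Y21.678 F1952
G1 X42.367 Y20.640 F1952
G1 X30.264 Y22.917 F1952
M5
G0 X71.914 Y16.693
M3 S479
G1 X103.165 Y79.013 F1952
G1 X145.631 Y16.166 F1952
G1 X23.033 Y51.693 F1952
M5
G0 X23.669 Y40.475
M3 S804
G1 X28.459 Y45.423 F1302
G1 X31.406 Y44.696 F1302
G1 X33.988 Y40.376 F1302
G1 X37.684 Y34.545 F1302
G1 X43.975 Y29.286 F1302
G1 X54.339 Y26.681 F1302
M5
G0 X0.000 Y0.000

viewBox `0 0 152.515 139.049` with mm width/height → 1 unit = 1 mm. Flip: y_m = 139.049 − y_svg.

**Shape 1** — `<path>` quadratic bezier, stroke `#ff0000` → score (S479, F1952). Control points (SVG): P0=(112.696,80.079), P1=(65.592,127.933), P2=(30.264,116.132); sampled at t=k/6. Machine vertices: (112.696,58.970) → (97.322,44.676) → (82.602,33.696) → (68.536,26.030) → (55.124,21.678) → (42.367,20.640) → (30.264,22.917). Open path.

**Shape 2** — `<path>` open polyline, stroke `#ff0000` → score (S479, F1952). Machine vertices: (71.914,16.693) → (103.165,79.013) → (145.631,16.166) → (23.033,51.693). Open path.

**Shape 3** — `<path>` cubic bezier, stroke `#000000` → cut (S804, F1302). Control points (SVG): P0=(23.669,98.574), P1=(36.080,81.614), P2=(28.551,111.200), P3=(54.339,112.368); sampled at t=k/6. Machine vertices: (23.669,40.475) → (28.459,45.423) → (31.406,44.696) → (33.988,40.376) → (37.684,34.545) → (43.975,29.286) → (54.339,26.681). Open path.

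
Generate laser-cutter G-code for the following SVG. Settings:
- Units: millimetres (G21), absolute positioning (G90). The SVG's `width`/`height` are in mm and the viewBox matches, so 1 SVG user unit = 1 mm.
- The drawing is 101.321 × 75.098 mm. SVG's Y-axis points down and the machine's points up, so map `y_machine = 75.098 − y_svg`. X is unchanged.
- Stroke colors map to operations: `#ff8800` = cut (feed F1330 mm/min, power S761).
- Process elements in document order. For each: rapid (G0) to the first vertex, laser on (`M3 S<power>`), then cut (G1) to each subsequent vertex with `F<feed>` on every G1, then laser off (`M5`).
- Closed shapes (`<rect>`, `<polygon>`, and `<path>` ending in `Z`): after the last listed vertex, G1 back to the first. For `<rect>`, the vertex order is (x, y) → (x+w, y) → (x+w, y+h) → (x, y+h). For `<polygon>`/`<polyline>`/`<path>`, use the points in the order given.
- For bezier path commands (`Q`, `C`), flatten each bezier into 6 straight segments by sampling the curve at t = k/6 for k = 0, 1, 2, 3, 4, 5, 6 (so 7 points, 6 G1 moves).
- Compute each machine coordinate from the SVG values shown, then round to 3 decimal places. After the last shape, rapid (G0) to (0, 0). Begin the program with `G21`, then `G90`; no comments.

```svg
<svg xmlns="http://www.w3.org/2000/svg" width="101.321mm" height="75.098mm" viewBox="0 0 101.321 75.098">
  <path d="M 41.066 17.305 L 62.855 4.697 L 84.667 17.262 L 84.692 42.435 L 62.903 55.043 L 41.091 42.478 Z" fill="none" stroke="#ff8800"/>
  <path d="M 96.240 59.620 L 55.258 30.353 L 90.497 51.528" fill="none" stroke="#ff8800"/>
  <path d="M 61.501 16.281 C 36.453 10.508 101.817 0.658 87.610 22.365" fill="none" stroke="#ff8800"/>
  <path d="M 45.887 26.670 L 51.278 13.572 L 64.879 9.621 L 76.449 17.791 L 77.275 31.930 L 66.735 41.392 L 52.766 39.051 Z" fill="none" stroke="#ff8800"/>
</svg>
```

Since the viewBox matches the mm dimensions, user units are millimetres directly. The only transform is the Y-flip y_m = 75.098 − y_svg.

Shape 1 is a regular polygon drawn with `<path>`. Its stroke #ff8800 means cut at S761, F1330. After flipping Y the toolpath is (41.066,57.793) → (62.855,70.401) → (84.667,57.836) → (84.692,32.663) → (62.903,20.055) → (41.091,32.620) → (41.066,57.793), returning to the start.

Shape 2 is a open polyline drawn with `<path>`. Its stroke #ff8800 means cut at S761, F1330. After flipping Y the toolpath is (96.240,15.478) → (55.258,44.745) → (90.497,23.570).

Shape 3 is a cubic bezier drawn with `<path>`. Its stroke #ff8800 means cut at S761, F1330. After flipping Y the toolpath is (61.501,58.817) → (55.724,61.878) → (60.295,64.629) → (70.490,66.080) → (81.589,65.241) → (88.870,61.122) → (87.610,52.733).

Shape 4 is a regular polygon drawn with `<path>`. Its stroke #ff8800 means cut at S761, F1330. After flipping Y the toolpath is (45.887,48.428) → (51.278,61.526) → (64.879,65.477) → (76.449,57.307) → (77.275,43.168) → (66.735,33.706) → (52.766,36.047) → (45.887,48.428), returning to the start.

G21
G90
G0 X41.066 Y57.793
M3 S761
G1 X62.855 Y70.401 F1330
G1 X84.667 Y57.836 F1330
G1 X84.692 Y32.663 F1330
G1 X62.903 Y20.055 F1330
G1 X41.091 Y32.620 F1330
G1 X41.066 Y57.793 F1330
M5
G0 X96.240 Y15.478
M3 S761
G1 X55.258 Y44.745 F1330
G1 X90.497 Y23.570 F1330
M5
G0 X61.501 Y58.817
M3 S761
G1 X55.724 Y61.878 F1330
G1 X60.295 Y64.629 F1330
G1 X70.490 Y66.080 F1330
G1 X81.589 Y65.241 F1330
G1 X88.870 Y61.122 F1330
G1 X87.610 Y52.733 F1330
M5
G0 X45.887 Y48.428
M3 S761
G1 X51.278 Y61.526 F1330
G1 X64.879 Y65.477 F1330
G1 X76.449 Y57.307 F1330
G1 X77.275 Y43.168 F1330
G1 X66.735 Y33.706 F1330
G1 X52.766 Y36.047 F1330
G1 X45.887 Y48.428 F1330
M5
G0 X0.000 Y0.000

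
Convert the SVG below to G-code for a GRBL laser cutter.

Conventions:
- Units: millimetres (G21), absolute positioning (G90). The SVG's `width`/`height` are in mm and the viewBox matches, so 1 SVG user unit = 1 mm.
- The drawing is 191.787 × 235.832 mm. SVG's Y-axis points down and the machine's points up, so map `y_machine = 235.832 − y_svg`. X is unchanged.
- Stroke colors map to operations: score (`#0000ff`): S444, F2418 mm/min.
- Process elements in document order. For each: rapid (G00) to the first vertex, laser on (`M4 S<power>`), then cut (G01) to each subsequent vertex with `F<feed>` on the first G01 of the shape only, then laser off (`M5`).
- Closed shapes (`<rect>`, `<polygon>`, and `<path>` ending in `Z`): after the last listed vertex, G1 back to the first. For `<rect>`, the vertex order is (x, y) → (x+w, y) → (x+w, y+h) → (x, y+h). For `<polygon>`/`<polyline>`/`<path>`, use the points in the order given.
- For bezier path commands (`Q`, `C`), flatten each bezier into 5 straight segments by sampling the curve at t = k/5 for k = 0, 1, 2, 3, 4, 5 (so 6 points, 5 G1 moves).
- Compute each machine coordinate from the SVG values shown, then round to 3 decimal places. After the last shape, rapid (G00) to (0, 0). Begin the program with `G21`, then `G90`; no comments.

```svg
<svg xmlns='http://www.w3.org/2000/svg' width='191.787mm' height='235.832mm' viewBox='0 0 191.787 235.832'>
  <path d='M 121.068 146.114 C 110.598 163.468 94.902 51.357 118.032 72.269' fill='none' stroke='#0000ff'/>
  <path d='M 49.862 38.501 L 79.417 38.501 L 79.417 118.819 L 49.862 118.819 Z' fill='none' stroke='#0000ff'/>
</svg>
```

G21
G90
G00 X121.068 Y89.718
M4 S444
G01 X114.511 Y92.741 F2418
G01 X108.815 Y114.237
G01 X106.093 Y141.606
G01 X108.461 Y162.247
G01 X118.032 Y163.563
M5
G00 X49.862 Y197.331
M4 S444
G01 X79.417 Y197.331 F2418
G01 X79.417 Y117.013
G01 X49.862 Y117.013
G01 X49.862 Y197.331
M5
G00 X0.000 Y0.000

Since the viewBox matches the mm dimensions, user units are millimetres directly. The only transform is the Y-flip y_m = 235.832 − y_svg.

Shape 1 is a cubic bezier drawn with `<path>`. Its stroke #0000ff means score at S444, F2418. After flipping Y the toolpath is (121.068,89.718) → (114.511,92.741) → (108.815,114.237) → (106.093,141.606) → (108.461,162.247) → (118.032,163.563).

Shape 2 is a rectangle drawn with `<path>`. Its stroke #0000ff means score at S444, F2418. After flipping Y the toolpath is (49.862,197.331) → (79.417,197.331) → (79.417,117.013) → (49.862,117.013) → (49.862,197.331), returning to the start.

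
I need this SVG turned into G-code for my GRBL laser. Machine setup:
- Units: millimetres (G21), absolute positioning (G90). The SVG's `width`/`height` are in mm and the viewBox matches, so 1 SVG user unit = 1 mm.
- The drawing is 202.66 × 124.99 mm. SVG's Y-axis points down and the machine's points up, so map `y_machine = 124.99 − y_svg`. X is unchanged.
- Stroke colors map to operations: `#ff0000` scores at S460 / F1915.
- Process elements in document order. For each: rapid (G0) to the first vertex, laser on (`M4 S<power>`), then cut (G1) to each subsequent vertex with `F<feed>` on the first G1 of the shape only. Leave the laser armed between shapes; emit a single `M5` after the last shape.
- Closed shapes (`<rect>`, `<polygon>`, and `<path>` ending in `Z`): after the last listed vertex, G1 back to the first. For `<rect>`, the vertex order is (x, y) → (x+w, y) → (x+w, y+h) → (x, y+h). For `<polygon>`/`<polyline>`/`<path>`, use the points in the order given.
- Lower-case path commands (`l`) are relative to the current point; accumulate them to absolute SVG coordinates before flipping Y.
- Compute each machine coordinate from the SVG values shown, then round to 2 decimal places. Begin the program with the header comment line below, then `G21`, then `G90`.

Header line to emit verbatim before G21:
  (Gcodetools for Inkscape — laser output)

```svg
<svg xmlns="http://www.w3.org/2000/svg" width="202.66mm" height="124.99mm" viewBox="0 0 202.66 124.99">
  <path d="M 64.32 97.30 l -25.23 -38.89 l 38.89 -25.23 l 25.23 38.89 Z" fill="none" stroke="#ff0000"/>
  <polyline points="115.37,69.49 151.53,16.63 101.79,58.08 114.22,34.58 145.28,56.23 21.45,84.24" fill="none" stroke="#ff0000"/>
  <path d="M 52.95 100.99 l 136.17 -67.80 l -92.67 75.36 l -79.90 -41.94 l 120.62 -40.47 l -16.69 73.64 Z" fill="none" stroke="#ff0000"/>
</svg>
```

(Gcodetools for Inkscape — laser output)
G21
G90
G0 X64.32 Y27.69
M4 S460
G1 X39.09 Y66.58 F1915
G1 X77.98 Y91.81
G1 X103.21 Y52.92
G1 X64.32 Y27.69
G0 X115.37 Y55.50
M4 S460
G1 X151.53 Y108.36 F1915
G1 X101.79 Y66.91
G1 X114.22 Y90.41
G1 X145.28 Y68.76
G1 X21.45 Y40.75
G0 X52.95 Y24.00
M4 S460
G1 X189.12 Y91.80 F1915
G1 X96.45 Y16.44
G1 X16.55 Y58.38
G1 X137.17 Y98.85
G1 X120.48 Y25.21
G1 X52.95 Y24.00
M5

Since the viewBox matches the mm dimensions, user units are millimetres directly. The only transform is the Y-flip y_m = 124.99 − y_svg.

Shape 1 is a regular polygon drawn with `<path>`. Its stroke #ff0000 means score at S460, F1915. After flipping Y the toolpath is (64.32,27.69) → (39.09,66.58) → (77.98,91.81) → (103.21,52.92) → (64.32,27.69), returning to the start.

Shape 2 is a open polyline drawn with `<polyline>`. Its stroke #ff0000 means score at S460, F1915. After flipping Y the toolpath is (115.37,55.50) → (151.53,108.36) → (101.79,66.91) → (114.22,90.41) → (145.28,68.76) → (21.45,40.75).

Shape 3 is a closed polygon drawn with `<path>`. Its stroke #ff0000 means score at S460, F1915. After flipping Y the toolpath is (52.95,24.00) → (189.12,91.80) → (96.45,16.44) → (16.55,58.38) → (137.17,98.85) → (120.48,25.21) → (52.95,24.00), returning to the start.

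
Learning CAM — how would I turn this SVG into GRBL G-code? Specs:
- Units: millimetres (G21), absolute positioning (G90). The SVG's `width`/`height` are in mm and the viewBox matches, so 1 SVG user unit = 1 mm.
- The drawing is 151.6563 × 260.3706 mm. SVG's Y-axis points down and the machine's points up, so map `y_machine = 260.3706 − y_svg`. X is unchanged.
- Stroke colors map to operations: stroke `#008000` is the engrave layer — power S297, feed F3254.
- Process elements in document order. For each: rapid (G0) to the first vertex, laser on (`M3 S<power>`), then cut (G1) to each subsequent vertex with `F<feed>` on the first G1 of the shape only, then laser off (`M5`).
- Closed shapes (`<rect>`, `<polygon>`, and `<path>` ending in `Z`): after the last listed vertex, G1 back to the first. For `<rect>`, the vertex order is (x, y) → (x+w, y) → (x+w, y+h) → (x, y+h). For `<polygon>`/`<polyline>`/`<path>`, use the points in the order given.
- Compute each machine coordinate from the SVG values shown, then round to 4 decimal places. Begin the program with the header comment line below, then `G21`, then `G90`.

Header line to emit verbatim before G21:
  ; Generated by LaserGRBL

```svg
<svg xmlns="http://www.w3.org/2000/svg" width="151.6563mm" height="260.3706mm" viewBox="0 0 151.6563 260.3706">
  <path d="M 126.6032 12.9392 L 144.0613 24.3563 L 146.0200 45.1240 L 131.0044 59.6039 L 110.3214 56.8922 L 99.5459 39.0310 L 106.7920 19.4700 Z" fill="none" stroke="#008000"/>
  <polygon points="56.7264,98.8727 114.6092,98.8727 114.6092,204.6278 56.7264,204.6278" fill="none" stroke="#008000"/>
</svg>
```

; Generated by LaserGRBL
G21
G90
G0 X126.6032 Y247.4314
M3 S297
G1 X144.0613 Y236.0143 F3254
G1 X146.0200 Y215.2466
G1 X131.0044 Y200.7667
G1 X110.3214 Y203.4784
G1 X99.5459 Y221.3396
G1 X106.7920 Y240.9006
G1 X126.6032 Y247.4314
M5
G0 X56.7264 Y161.4979
M3 S297
G1 X114.6092 Y161.4979 F3254
G1 X114.6092 Y55.7428
G1 X56.7264 Y55.7428
G1 X56.7264 Y161.4979
M5

viewBox `0 0 151.6563 260.3706` with mm width/height → 1 unit = 1 mm. Flip: y_m = 260.3706 − y_svg.

**Shape 1** — `<path>` regular polygon, stroke `#008000` → engrave (S297, F3254). Machine vertices: (126.6032,247.4314) → (144.0613,236.0143) → (146.0200,215.2466) → (131.0044,200.7667) → (110.3214,203.4784) → (99.5459,221.3396) → (106.7920,240.9006) → (126.6032,247.4314). Closed: final G1 returns to the first vertex.

**Shape 2** — `<polygon>` rectangle, stroke `#008000` → engrave (S297, F3254). Machine vertices: (56.7264,161.4979) → (114.6092,161.4979) → (114.6092,55.7428) → (56.7264,55.7428) → (56.7264,161.4979). Closed: final G1 returns to the first vertex.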